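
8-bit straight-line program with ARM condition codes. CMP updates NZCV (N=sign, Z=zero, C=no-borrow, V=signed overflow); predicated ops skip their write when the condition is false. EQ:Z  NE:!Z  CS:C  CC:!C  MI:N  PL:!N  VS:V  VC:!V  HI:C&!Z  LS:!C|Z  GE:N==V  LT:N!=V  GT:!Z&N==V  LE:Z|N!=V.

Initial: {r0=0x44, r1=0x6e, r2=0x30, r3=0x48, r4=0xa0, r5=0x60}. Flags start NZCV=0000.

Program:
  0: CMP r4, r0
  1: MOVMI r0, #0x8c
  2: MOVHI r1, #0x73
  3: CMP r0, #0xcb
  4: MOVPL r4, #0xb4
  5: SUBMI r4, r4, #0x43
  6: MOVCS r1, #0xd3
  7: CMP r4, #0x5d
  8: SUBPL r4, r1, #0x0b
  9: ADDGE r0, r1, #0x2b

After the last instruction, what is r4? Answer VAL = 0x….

[0] flags=0011 → (cmp)
[1] flags=0011 MI?F → skip
[2] flags=0011 HI?T → r1=0x73
[3] flags=0000 → (cmp)
[4] flags=0000 PL?T → r4=0xb4
[5] flags=0000 MI?F → skip
[6] flags=0000 CS?F → skip
[7] flags=0011 → (cmp)
[8] flags=0011 PL?T → r4=0x68
[9] flags=0011 GE?F → skip

VAL = 0x68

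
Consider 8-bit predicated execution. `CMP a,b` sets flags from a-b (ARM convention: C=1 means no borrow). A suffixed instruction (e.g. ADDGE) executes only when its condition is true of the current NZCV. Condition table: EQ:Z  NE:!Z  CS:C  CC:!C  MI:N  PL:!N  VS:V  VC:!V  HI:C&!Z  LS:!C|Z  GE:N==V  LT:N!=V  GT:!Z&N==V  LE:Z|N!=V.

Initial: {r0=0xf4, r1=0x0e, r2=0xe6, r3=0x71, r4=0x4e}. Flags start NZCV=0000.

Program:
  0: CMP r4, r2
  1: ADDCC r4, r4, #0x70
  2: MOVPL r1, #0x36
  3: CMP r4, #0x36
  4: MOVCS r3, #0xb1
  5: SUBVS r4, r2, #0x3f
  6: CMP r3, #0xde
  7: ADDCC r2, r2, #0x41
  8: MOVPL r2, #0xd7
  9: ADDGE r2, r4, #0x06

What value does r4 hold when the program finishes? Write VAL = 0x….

VAL = 0xbe

[0] flags=0000 → (cmp)
[1] flags=0000 CC?T → r4=0xbe
[2] flags=0000 PL?T → r1=0x36
[3] flags=1010 → (cmp)
[4] flags=1010 CS?T → r3=0xb1
[5] flags=1010 VS?F → skip
[6] flags=1000 → (cmp)
[7] flags=1000 CC?T → r2=0x27
[8] flags=1000 PL?F → skip
[9] flags=1000 GE?F → skip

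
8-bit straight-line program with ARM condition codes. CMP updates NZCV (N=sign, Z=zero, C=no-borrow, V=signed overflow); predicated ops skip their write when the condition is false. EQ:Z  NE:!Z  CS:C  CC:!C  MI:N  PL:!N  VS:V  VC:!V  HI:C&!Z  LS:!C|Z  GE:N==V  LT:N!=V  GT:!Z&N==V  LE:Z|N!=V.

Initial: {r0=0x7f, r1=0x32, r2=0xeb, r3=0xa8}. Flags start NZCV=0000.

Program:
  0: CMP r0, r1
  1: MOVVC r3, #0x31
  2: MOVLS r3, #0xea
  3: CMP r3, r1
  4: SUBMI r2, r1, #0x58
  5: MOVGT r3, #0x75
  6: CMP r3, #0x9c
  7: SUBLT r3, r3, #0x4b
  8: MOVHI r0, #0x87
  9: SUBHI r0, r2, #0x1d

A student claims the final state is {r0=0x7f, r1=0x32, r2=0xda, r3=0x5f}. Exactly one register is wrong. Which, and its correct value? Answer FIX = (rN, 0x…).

0: ✓ CMP  NZCV=0010
1: ✓ MOVVC  r3←0x31
2: · MOVLS
3: ✓ CMP  NZCV=1000
4: ✓ SUBMI  r2←0xda
5: · MOVGT
6: ✓ CMP  NZCV=1001
7: · SUBLT
8: · MOVHI
9: · SUBHI

FIX = (r3, 0x31)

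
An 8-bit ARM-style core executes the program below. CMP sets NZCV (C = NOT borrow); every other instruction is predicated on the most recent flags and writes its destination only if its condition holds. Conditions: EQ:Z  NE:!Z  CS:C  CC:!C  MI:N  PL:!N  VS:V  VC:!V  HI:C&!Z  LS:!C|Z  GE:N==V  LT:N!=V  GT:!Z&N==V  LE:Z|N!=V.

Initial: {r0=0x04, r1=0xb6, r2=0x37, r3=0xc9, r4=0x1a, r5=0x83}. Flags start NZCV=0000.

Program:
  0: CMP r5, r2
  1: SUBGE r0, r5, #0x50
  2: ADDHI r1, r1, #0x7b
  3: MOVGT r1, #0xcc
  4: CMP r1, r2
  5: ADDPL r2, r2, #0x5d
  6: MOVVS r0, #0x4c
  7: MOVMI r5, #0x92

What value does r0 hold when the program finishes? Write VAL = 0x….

[0] flags=0011 → (cmp)
[1] flags=0011 GE?F → skip
[2] flags=0011 HI?T → r1=0x31
[3] flags=0011 GT?F → skip
[4] flags=1000 → (cmp)
[5] flags=1000 PL?F → skip
[6] flags=1000 VS?F → skip
[7] flags=1000 MI?T → r5=0x92

VAL = 0x04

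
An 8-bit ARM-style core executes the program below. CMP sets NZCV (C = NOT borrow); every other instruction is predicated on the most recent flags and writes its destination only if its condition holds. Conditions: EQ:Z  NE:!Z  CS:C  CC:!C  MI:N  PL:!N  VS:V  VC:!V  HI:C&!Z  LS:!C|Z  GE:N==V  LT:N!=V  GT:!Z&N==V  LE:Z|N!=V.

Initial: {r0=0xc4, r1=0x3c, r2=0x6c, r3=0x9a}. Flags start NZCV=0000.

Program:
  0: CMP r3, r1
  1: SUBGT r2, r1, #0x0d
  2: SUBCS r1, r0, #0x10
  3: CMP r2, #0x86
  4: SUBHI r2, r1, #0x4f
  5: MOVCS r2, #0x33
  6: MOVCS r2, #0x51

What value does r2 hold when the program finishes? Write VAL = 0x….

VAL = 0x6c

0: ✓ CMP  NZCV=0011
1: · SUBGT
2: ✓ SUBCS  r1←0xb4
3: ✓ CMP  NZCV=1001
4: · SUBHI
5: · MOVCS
6: · MOVCS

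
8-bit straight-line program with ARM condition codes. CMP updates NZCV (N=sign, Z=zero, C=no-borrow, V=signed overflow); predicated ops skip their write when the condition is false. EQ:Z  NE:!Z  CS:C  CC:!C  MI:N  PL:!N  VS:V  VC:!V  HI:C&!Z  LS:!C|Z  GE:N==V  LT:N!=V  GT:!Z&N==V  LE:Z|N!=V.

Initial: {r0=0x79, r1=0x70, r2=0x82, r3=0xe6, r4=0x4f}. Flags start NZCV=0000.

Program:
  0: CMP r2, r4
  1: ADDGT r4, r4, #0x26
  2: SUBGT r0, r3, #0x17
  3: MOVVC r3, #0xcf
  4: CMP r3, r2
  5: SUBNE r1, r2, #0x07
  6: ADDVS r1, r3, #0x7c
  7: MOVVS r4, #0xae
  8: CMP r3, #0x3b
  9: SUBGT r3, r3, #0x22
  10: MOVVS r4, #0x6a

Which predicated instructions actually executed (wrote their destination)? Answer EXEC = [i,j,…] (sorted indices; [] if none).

[0] flags=0011 → (cmp)
[1] flags=0011 GT?F → skip
[2] flags=0011 GT?F → skip
[3] flags=0011 VC?F → skip
[4] flags=0010 → (cmp)
[5] flags=0010 NE?T → r1=0x7b
[6] flags=0010 VS?F → skip
[7] flags=0010 VS?F → skip
[8] flags=1010 → (cmp)
[9] flags=1010 GT?F → skip
[10] flags=1010 VS?F → skip

EXEC = [5]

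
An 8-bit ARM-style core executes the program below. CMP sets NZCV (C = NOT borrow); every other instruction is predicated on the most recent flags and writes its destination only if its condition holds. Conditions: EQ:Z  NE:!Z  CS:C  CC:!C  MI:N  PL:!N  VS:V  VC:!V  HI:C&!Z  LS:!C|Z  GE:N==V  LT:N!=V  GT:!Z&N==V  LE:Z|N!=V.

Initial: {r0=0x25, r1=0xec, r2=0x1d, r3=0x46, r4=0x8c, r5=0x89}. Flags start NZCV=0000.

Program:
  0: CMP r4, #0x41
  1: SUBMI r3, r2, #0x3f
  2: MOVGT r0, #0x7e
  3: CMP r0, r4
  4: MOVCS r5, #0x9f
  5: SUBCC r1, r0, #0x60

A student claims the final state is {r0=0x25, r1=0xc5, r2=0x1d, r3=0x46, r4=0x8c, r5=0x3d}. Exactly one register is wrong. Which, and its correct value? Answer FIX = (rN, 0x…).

0: ✓ CMP  NZCV=0011
1: · SUBMI
2: · MOVGT
3: ✓ CMP  NZCV=1001
4: · MOVCS
5: ✓ SUBCC  r1←0xc5

FIX = (r5, 0x89)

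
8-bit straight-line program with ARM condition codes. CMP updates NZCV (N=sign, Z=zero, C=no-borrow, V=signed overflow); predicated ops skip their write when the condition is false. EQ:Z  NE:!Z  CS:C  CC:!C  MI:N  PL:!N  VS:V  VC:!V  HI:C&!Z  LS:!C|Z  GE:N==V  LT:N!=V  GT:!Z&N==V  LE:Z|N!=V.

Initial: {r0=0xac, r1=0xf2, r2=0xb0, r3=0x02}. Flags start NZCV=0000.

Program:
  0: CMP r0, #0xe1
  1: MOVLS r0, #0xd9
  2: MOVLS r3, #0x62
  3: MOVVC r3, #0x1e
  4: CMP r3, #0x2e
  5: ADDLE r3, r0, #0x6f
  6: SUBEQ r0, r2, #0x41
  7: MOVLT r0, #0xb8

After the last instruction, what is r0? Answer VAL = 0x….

VAL = 0xb8

0: ✓ CMP  NZCV=1000
1: ✓ MOVLS  r0←0xd9
2: ✓ MOVLS  r3←0x62
3: ✓ MOVVC  r3←0x1e
4: ✓ CMP  NZCV=1000
5: ✓ ADDLE  r3←0x48
6: · SUBEQ
7: ✓ MOVLT  r0←0xb8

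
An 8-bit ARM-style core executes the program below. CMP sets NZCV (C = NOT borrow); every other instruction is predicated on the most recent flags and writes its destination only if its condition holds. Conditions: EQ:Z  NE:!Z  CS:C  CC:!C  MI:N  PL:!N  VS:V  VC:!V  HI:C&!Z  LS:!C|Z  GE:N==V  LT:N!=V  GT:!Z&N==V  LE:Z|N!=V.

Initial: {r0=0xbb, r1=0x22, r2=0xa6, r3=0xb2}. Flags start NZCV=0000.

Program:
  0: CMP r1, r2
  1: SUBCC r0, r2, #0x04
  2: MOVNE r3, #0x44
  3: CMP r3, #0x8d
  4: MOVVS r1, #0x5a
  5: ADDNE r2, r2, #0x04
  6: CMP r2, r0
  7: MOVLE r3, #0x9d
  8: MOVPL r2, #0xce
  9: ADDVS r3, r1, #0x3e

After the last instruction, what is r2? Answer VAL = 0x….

[0] flags=0000 → (cmp)
[1] flags=0000 CC?T → r0=0xa2
[2] flags=0000 NE?T → r3=0x44
[3] flags=1001 → (cmp)
[4] flags=1001 VS?T → r1=0x5a
[5] flags=1001 NE?T → r2=0xaa
[6] flags=0010 → (cmp)
[7] flags=0010 LE?F → skip
[8] flags=0010 PL?T → r2=0xce
[9] flags=0010 VS?F → skip

VAL = 0xce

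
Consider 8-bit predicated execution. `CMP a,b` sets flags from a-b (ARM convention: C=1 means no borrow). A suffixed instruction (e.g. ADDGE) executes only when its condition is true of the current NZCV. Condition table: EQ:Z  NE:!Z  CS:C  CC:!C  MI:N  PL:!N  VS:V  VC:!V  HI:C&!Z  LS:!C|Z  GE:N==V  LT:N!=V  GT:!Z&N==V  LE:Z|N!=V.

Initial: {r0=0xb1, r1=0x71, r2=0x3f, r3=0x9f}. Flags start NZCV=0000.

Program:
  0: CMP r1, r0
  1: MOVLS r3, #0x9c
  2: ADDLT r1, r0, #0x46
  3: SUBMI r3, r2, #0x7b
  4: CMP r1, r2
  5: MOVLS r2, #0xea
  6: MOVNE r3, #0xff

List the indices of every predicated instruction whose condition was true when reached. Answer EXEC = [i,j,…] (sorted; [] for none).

[0] flags=1001 → (cmp)
[1] flags=1001 LS?T → r3=0x9c
[2] flags=1001 LT?F → skip
[3] flags=1001 MI?T → r3=0xc4
[4] flags=0010 → (cmp)
[5] flags=0010 LS?F → skip
[6] flags=0010 NE?T → r3=0xff

EXEC = [1,3,6]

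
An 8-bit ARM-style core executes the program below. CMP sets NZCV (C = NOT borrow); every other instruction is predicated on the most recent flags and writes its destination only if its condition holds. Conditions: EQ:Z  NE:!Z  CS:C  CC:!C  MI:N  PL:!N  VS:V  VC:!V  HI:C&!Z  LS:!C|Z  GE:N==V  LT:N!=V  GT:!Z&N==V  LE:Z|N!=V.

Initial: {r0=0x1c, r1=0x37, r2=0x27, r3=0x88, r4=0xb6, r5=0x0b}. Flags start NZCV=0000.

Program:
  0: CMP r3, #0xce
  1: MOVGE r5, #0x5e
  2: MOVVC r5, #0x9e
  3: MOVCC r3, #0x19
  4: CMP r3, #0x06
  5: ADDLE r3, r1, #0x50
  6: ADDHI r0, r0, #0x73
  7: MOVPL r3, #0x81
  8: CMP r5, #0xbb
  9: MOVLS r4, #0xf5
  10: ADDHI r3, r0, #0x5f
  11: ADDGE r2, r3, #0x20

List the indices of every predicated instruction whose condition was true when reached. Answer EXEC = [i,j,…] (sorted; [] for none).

EXEC = [2,3,6,7,9]

[0] flags=1000 → (cmp)
[1] flags=1000 GE?F → skip
[2] flags=1000 VC?T → r5=0x9e
[3] flags=1000 CC?T → r3=0x19
[4] flags=0010 → (cmp)
[5] flags=0010 LE?F → skip
[6] flags=0010 HI?T → r0=0x8f
[7] flags=0010 PL?T → r3=0x81
[8] flags=1000 → (cmp)
[9] flags=1000 LS?T → r4=0xf5
[10] flags=1000 HI?F → skip
[11] flags=1000 GE?F → skip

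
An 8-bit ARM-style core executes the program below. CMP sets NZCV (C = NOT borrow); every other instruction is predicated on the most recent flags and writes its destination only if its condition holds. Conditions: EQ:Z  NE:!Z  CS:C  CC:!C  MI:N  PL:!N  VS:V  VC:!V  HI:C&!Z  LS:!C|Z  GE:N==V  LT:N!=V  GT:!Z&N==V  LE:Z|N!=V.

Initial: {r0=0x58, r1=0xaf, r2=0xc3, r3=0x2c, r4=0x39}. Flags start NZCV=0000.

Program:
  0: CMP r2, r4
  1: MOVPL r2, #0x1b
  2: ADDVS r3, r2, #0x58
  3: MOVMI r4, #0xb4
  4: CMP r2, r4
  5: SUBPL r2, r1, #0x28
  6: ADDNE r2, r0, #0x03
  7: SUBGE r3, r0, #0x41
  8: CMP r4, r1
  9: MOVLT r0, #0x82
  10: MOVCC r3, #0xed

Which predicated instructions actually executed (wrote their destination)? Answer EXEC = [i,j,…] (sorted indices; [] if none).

EXEC = [3,5,6,7]

[0] flags=1010 → (cmp)
[1] flags=1010 PL?F → skip
[2] flags=1010 VS?F → skip
[3] flags=1010 MI?T → r4=0xb4
[4] flags=0010 → (cmp)
[5] flags=0010 PL?T → r2=0x87
[6] flags=0010 NE?T → r2=0x5b
[7] flags=0010 GE?T → r3=0x17
[8] flags=0010 → (cmp)
[9] flags=0010 LT?F → skip
[10] flags=0010 CC?F → skip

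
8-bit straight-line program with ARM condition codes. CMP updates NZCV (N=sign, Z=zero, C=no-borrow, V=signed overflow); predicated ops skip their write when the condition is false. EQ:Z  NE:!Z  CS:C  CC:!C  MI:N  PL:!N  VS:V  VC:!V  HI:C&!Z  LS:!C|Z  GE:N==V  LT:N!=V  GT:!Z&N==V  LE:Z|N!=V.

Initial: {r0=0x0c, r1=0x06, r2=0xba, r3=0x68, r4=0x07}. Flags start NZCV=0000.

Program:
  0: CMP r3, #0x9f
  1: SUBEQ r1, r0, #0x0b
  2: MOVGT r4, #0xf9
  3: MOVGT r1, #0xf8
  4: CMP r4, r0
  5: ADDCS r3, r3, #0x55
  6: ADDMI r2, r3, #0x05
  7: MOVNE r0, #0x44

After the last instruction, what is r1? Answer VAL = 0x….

[0] flags=1001 → (cmp)
[1] flags=1001 EQ?F → skip
[2] flags=1001 GT?T → r4=0xf9
[3] flags=1001 GT?T → r1=0xf8
[4] flags=1010 → (cmp)
[5] flags=1010 CS?T → r3=0xbd
[6] flags=1010 MI?T → r2=0xc2
[7] flags=1010 NE?T → r0=0x44

VAL = 0xf8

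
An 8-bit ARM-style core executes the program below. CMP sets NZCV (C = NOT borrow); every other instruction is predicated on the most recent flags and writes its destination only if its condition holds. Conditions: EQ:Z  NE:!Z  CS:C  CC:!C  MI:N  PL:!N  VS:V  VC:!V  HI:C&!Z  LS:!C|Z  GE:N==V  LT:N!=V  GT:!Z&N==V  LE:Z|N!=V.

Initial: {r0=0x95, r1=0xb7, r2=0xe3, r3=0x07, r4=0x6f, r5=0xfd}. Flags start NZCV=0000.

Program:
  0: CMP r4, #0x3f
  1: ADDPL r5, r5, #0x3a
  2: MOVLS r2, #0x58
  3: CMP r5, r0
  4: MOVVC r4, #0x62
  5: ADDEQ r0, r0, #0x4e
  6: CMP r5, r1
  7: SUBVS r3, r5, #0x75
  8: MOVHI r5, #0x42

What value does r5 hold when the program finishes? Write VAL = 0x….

VAL = 0x37

0: ✓ CMP  NZCV=0010
1: ✓ ADDPL  r5←0x37
2: · MOVLS
3: ✓ CMP  NZCV=1001
4: · MOVVC
5: · ADDEQ
6: ✓ CMP  NZCV=1001
7: ✓ SUBVS  r3←0xc2
8: · MOVHI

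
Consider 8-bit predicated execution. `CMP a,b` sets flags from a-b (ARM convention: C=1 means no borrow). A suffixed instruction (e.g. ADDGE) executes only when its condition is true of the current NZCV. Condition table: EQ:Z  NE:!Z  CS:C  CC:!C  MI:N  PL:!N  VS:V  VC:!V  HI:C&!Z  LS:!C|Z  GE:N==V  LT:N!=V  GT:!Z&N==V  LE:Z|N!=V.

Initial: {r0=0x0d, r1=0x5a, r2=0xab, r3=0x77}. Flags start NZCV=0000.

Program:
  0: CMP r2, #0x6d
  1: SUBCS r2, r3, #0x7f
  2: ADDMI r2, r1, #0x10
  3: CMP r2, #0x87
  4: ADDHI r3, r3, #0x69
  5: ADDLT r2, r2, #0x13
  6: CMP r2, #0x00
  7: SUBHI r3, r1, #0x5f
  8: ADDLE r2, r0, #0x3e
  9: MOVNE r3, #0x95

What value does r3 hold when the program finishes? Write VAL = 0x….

VAL = 0x95

[0] flags=0011 → (cmp)
[1] flags=0011 CS?T → r2=0xf8
[2] flags=0011 MI?F → skip
[3] flags=0010 → (cmp)
[4] flags=0010 HI?T → r3=0xe0
[5] flags=0010 LT?F → skip
[6] flags=1010 → (cmp)
[7] flags=1010 HI?T → r3=0xfb
[8] flags=1010 LE?T → r2=0x4b
[9] flags=1010 NE?T → r3=0x95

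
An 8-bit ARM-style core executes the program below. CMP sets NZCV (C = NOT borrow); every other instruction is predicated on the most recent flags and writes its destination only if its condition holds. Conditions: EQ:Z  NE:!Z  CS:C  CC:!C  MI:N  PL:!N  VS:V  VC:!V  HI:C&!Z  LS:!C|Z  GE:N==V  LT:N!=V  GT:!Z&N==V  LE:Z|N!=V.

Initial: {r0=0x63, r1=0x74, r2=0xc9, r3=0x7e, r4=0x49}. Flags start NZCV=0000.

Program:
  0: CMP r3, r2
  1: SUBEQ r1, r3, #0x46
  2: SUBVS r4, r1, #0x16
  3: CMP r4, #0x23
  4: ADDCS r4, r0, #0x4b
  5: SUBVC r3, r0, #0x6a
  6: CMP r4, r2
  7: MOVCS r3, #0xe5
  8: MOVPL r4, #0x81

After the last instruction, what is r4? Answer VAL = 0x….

[0] flags=1001 → (cmp)
[1] flags=1001 EQ?F → skip
[2] flags=1001 VS?T → r4=0x5e
[3] flags=0010 → (cmp)
[4] flags=0010 CS?T → r4=0xae
[5] flags=0010 VC?T → r3=0xf9
[6] flags=1000 → (cmp)
[7] flags=1000 CS?F → skip
[8] flags=1000 PL?F → skip

VAL = 0xae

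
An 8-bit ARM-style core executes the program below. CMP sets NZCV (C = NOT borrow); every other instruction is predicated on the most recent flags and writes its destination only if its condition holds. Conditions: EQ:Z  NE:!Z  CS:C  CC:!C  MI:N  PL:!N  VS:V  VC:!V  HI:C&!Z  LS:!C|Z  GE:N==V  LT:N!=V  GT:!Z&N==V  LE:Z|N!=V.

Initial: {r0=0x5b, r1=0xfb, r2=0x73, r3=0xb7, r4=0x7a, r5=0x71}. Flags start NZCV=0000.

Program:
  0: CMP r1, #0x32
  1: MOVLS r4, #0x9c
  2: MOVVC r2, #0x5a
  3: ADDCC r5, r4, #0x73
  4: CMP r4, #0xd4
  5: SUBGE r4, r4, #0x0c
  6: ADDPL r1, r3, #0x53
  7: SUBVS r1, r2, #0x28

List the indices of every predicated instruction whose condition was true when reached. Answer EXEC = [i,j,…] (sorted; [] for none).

EXEC = [2,5,7]

0: ✓ CMP  NZCV=1010
1: · MOVLS
2: ✓ MOVVC  r2←0x5a
3: · ADDCC
4: ✓ CMP  NZCV=1001
5: ✓ SUBGE  r4←0x6e
6: · ADDPL
7: ✓ SUBVS  r1←0x32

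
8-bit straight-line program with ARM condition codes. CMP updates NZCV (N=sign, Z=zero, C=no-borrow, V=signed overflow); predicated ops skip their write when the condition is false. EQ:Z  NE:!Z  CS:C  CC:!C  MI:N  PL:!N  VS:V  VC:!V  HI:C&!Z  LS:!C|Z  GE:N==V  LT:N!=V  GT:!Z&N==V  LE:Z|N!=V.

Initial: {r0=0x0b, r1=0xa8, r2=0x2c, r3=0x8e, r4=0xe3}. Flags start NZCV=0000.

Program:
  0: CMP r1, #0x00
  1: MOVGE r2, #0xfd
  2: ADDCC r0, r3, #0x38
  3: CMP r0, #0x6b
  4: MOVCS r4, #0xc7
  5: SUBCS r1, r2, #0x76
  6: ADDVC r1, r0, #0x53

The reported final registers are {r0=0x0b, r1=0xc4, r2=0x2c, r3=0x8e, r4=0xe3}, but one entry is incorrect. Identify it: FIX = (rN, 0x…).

FIX = (r1, 0x5e)

[0] flags=1010 → (cmp)
[1] flags=1010 GE?F → skip
[2] flags=1010 CC?F → skip
[3] flags=1000 → (cmp)
[4] flags=1000 CS?F → skip
[5] flags=1000 CS?F → skip
[6] flags=1000 VC?T → r1=0x5e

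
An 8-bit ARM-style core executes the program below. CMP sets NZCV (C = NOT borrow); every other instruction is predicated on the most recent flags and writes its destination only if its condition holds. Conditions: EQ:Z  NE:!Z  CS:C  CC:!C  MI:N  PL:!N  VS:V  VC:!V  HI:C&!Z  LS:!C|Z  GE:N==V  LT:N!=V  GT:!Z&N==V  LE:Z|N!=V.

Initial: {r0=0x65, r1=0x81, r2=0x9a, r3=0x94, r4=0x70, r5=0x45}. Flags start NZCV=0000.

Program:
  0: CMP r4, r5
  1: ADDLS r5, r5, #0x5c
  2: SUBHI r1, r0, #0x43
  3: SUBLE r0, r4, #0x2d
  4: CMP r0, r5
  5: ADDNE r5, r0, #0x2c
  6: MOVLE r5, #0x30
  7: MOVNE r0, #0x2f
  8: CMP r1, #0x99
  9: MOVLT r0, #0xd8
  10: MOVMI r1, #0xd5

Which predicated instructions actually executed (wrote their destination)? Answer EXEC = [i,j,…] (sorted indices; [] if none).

[0] flags=0010 → (cmp)
[1] flags=0010 LS?F → skip
[2] flags=0010 HI?T → r1=0x22
[3] flags=0010 LE?F → skip
[4] flags=0010 → (cmp)
[5] flags=0010 NE?T → r5=0x91
[6] flags=0010 LE?F → skip
[7] flags=0010 NE?T → r0=0x2f
[8] flags=1001 → (cmp)
[9] flags=1001 LT?F → skip
[10] flags=1001 MI?T → r1=0xd5

EXEC = [2,5,7,10]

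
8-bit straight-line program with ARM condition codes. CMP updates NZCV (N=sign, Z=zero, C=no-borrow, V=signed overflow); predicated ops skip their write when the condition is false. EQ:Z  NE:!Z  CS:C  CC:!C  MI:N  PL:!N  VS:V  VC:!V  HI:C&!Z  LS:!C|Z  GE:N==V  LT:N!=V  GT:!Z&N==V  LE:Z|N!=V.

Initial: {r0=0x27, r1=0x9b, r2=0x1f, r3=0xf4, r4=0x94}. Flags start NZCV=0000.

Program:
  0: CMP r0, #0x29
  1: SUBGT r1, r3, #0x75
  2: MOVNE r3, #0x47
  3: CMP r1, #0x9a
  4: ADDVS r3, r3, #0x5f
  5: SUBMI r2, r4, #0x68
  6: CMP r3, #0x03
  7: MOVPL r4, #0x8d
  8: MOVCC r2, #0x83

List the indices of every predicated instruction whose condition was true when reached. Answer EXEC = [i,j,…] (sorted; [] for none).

[0] flags=1000 → (cmp)
[1] flags=1000 GT?F → skip
[2] flags=1000 NE?T → r3=0x47
[3] flags=0010 → (cmp)
[4] flags=0010 VS?F → skip
[5] flags=0010 MI?F → skip
[6] flags=0010 → (cmp)
[7] flags=0010 PL?T → r4=0x8d
[8] flags=0010 CC?F → skip

EXEC = [2,7]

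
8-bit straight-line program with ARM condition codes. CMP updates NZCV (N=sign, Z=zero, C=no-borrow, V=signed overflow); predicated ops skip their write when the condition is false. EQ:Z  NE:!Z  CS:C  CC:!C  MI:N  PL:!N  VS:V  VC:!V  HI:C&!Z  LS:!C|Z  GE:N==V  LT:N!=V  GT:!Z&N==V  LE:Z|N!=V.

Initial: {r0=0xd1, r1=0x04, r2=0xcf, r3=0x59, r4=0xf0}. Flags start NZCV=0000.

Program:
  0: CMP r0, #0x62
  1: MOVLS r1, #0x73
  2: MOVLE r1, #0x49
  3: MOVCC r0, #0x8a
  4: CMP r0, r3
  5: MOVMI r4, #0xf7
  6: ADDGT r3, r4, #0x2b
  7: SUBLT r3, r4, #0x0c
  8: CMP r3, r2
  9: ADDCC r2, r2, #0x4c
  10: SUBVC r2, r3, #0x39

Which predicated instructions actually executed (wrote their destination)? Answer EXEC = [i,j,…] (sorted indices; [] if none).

0: ✓ CMP  NZCV=0011
1: · MOVLS
2: ✓ MOVLE  r1←0x49
3: · MOVCC
4: ✓ CMP  NZCV=0011
5: · MOVMI
6: · ADDGT
7: ✓ SUBLT  r3←0xe4
8: ✓ CMP  NZCV=0010
9: · ADDCC
10: ✓ SUBVC  r2←0xab

EXEC = [2,7,10]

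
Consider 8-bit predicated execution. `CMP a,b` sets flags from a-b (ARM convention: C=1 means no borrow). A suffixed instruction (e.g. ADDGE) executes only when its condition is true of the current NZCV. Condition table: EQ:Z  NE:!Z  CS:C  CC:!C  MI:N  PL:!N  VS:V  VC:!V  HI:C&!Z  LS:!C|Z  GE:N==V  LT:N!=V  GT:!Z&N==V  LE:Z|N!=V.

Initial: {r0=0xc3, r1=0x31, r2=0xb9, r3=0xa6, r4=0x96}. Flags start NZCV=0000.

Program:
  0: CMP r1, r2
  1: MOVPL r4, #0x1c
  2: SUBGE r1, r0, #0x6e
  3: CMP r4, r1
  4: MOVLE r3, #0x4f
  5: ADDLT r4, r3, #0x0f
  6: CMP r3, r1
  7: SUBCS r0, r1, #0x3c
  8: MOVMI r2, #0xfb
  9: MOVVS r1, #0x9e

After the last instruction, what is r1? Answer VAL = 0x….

VAL = 0x55

0: ✓ CMP  NZCV=0000
1: ✓ MOVPL  r4←0x1c
2: ✓ SUBGE  r1←0x55
3: ✓ CMP  NZCV=1000
4: ✓ MOVLE  r3←0x4f
5: ✓ ADDLT  r4←0x5e
6: ✓ CMP  NZCV=1000
7: · SUBCS
8: ✓ MOVMI  r2←0xfb
9: · MOVVS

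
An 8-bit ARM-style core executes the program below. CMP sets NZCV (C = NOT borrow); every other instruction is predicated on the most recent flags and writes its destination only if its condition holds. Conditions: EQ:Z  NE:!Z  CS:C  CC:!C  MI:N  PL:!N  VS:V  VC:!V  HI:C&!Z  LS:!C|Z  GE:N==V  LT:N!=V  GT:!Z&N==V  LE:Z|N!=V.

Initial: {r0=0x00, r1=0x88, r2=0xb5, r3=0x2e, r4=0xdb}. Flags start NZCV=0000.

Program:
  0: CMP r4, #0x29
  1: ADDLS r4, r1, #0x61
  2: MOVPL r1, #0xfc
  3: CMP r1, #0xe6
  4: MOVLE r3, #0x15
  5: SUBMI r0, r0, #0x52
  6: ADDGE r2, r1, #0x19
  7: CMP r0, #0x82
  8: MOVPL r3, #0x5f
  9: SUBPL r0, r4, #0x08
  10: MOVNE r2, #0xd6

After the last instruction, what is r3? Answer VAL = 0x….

0: ✓ CMP  NZCV=1010
1: · ADDLS
2: · MOVPL
3: ✓ CMP  NZCV=1000
4: ✓ MOVLE  r3←0x15
5: ✓ SUBMI  r0←0xae
6: · ADDGE
7: ✓ CMP  NZCV=0010
8: ✓ MOVPL  r3←0x5f
9: ✓ SUBPL  r0←0xd3
10: ✓ MOVNE  r2←0xd6

VAL = 0x5f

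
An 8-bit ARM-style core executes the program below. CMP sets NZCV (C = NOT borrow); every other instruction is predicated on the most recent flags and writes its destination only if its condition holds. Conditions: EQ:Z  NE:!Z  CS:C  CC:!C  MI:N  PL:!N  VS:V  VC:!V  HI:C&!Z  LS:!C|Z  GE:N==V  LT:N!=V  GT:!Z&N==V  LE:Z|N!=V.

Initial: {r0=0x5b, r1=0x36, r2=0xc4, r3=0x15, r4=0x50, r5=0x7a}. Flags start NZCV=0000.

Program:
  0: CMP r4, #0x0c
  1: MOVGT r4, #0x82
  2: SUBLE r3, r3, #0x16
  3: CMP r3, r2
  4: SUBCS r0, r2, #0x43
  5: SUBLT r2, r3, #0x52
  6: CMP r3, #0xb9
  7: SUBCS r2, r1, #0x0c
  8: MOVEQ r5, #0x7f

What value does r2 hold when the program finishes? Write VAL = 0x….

0: ✓ CMP  NZCV=0010
1: ✓ MOVGT  r4←0x82
2: · SUBLE
3: ✓ CMP  NZCV=0000
4: · SUBCS
5: · SUBLT
6: ✓ CMP  NZCV=0000
7: · SUBCS
8: · MOVEQ

VAL = 0xc4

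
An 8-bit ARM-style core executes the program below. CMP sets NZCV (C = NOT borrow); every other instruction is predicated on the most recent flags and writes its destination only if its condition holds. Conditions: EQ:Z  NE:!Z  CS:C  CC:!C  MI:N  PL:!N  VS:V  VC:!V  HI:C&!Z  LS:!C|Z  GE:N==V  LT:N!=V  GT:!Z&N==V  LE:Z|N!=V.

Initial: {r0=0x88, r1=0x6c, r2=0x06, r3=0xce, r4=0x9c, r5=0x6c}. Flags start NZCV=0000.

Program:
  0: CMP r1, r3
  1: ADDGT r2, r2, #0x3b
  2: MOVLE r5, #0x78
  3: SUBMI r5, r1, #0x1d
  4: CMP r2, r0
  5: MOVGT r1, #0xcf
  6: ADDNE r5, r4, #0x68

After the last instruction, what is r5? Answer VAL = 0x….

VAL = 0x04

0: ✓ CMP  NZCV=1001
1: ✓ ADDGT  r2←0x41
2: · MOVLE
3: ✓ SUBMI  r5←0x4f
4: ✓ CMP  NZCV=1001
5: ✓ MOVGT  r1←0xcf
6: ✓ ADDNE  r5←0x04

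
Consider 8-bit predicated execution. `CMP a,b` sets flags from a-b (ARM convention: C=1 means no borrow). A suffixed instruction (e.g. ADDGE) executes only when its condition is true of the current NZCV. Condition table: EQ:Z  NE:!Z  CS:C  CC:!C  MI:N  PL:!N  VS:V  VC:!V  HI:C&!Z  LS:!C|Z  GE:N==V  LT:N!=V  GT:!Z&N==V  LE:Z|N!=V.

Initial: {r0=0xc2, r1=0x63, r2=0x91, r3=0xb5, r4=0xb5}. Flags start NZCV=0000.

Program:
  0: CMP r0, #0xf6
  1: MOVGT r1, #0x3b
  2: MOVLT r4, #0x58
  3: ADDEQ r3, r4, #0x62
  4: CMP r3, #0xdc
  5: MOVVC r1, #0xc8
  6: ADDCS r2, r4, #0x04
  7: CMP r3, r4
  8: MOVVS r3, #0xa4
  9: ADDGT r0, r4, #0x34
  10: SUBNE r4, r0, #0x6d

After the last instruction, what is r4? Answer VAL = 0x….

VAL = 0x55

[0] flags=1000 → (cmp)
[1] flags=1000 GT?F → skip
[2] flags=1000 LT?T → r4=0x58
[3] flags=1000 EQ?F → skip
[4] flags=1000 → (cmp)
[5] flags=1000 VC?T → r1=0xc8
[6] flags=1000 CS?F → skip
[7] flags=0011 → (cmp)
[8] flags=0011 VS?T → r3=0xa4
[9] flags=0011 GT?F → skip
[10] flags=0011 NE?T → r4=0x55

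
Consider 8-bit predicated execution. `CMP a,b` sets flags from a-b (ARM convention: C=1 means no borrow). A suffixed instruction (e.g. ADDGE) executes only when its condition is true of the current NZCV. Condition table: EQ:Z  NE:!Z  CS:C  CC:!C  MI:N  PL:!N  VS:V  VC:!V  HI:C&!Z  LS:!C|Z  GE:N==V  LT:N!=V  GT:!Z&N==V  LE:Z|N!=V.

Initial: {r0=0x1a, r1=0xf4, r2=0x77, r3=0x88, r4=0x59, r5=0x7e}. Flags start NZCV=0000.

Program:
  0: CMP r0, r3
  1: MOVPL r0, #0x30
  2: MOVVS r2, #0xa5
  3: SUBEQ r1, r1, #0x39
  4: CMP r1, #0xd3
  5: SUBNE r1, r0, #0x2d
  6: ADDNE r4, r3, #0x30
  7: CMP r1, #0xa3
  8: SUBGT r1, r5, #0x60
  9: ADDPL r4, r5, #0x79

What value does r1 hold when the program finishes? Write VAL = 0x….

0: ✓ CMP  NZCV=1001
1: · MOVPL
2: ✓ MOVVS  r2←0xa5
3: · SUBEQ
4: ✓ CMP  NZCV=0010
5: ✓ SUBNE  r1←0xed
6: ✓ ADDNE  r4←0xb8
7: ✓ CMP  NZCV=0010
8: ✓ SUBGT  r1←0x1e
9: ✓ ADDPL  r4←0xf7

VAL = 0x1e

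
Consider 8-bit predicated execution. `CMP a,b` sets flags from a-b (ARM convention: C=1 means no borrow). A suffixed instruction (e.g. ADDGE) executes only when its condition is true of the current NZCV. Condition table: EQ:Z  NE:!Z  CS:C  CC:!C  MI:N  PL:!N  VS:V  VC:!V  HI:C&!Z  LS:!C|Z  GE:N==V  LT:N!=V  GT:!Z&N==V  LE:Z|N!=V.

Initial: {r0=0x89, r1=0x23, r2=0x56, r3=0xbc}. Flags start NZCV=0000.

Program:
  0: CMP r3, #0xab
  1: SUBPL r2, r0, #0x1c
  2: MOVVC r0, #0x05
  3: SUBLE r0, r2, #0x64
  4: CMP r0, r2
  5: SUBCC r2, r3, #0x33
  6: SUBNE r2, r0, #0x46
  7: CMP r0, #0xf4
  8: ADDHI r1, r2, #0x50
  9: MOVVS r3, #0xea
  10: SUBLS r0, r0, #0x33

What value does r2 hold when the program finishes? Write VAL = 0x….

VAL = 0xbf

[0] flags=0010 → (cmp)
[1] flags=0010 PL?T → r2=0x6d
[2] flags=0010 VC?T → r0=0x05
[3] flags=0010 LE?F → skip
[4] flags=1000 → (cmp)
[5] flags=1000 CC?T → r2=0x89
[6] flags=1000 NE?T → r2=0xbf
[7] flags=0000 → (cmp)
[8] flags=0000 HI?F → skip
[9] flags=0000 VS?F → skip
[10] flags=0000 LS?T → r0=0xd2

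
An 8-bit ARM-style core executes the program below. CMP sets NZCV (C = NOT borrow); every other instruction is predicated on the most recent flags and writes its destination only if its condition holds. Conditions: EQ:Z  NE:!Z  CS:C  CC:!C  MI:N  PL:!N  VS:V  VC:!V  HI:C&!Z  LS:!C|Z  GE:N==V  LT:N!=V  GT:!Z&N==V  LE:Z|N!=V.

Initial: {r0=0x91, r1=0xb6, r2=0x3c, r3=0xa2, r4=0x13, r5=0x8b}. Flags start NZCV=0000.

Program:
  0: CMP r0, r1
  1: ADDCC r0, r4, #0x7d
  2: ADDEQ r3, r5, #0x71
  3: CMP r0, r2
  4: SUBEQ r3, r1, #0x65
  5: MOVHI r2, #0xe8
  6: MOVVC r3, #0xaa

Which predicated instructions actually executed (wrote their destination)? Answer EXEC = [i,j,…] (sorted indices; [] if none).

0: ✓ CMP  NZCV=1000
1: ✓ ADDCC  r0←0x90
2: · ADDEQ
3: ✓ CMP  NZCV=0011
4: · SUBEQ
5: ✓ MOVHI  r2←0xe8
6: · MOVVC

EXEC = [1,5]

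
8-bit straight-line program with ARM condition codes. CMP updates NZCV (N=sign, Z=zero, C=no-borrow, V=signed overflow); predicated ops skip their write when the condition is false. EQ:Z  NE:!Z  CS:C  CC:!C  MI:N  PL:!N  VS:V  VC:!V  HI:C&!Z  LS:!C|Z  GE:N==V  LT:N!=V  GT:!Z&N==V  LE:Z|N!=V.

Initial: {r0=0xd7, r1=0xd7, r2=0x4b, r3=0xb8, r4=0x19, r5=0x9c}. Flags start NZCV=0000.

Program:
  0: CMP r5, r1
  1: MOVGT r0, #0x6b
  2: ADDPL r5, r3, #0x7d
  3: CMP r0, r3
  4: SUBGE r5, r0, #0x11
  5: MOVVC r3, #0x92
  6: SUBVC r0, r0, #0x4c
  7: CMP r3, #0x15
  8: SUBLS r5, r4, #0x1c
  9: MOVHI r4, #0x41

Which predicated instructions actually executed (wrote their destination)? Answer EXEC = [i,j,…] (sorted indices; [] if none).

EXEC = [4,5,6,9]

0: ✓ CMP  NZCV=1000
1: · MOVGT
2: · ADDPL
3: ✓ CMP  NZCV=0010
4: ✓ SUBGE  r5←0xc6
5: ✓ MOVVC  r3←0x92
6: ✓ SUBVC  r0←0x8b
7: ✓ CMP  NZCV=0011
8: · SUBLS
9: ✓ MOVHI  r4←0x41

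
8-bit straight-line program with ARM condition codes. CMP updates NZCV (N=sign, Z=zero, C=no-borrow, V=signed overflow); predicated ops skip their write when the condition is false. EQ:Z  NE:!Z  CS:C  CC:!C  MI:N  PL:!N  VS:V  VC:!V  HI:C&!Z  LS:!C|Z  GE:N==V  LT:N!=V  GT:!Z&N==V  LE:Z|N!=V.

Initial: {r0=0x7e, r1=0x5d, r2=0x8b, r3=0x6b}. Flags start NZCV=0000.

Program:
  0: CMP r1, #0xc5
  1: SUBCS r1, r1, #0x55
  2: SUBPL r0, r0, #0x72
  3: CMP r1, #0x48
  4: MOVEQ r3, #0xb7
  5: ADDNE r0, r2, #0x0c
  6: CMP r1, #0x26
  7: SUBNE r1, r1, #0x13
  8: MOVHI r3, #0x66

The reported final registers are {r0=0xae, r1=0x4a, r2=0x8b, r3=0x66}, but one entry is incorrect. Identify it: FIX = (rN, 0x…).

FIX = (r0, 0x97)

[0] flags=1001 → (cmp)
[1] flags=1001 CS?F → skip
[2] flags=1001 PL?F → skip
[3] flags=0010 → (cmp)
[4] flags=0010 EQ?F → skip
[5] flags=0010 NE?T → r0=0x97
[6] flags=0010 → (cmp)
[7] flags=0010 NE?T → r1=0x4a
[8] flags=0010 HI?T → r3=0x66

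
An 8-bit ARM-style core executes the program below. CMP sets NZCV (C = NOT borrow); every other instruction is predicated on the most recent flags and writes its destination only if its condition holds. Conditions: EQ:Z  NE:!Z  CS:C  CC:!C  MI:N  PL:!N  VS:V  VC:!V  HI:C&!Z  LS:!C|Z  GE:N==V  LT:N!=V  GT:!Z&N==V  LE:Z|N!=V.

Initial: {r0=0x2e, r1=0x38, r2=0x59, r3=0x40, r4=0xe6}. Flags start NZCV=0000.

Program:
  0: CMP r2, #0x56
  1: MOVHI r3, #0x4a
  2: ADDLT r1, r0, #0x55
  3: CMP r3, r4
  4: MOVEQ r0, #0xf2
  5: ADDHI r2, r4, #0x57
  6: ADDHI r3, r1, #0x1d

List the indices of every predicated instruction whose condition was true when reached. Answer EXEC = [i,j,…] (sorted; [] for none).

[0] flags=0010 → (cmp)
[1] flags=0010 HI?T → r3=0x4a
[2] flags=0010 LT?F → skip
[3] flags=0000 → (cmp)
[4] flags=0000 EQ?F → skip
[5] flags=0000 HI?F → skip
[6] flags=0000 HI?F → skip

EXEC = [1]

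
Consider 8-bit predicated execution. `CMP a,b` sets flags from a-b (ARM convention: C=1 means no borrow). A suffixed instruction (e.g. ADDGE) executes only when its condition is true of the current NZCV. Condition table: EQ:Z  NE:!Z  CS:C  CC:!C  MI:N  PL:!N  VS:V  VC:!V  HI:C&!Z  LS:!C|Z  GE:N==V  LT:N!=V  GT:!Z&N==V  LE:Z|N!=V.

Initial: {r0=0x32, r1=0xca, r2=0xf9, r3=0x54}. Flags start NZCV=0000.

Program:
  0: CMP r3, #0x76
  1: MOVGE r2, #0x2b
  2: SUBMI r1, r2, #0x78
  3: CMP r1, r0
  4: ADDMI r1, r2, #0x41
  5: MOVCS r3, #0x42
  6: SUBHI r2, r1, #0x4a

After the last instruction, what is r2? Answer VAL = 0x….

VAL = 0x37

0: ✓ CMP  NZCV=1000
1: · MOVGE
2: ✓ SUBMI  r1←0x81
3: ✓ CMP  NZCV=0011
4: · ADDMI
5: ✓ MOVCS  r3←0x42
6: ✓ SUBHI  r2←0x37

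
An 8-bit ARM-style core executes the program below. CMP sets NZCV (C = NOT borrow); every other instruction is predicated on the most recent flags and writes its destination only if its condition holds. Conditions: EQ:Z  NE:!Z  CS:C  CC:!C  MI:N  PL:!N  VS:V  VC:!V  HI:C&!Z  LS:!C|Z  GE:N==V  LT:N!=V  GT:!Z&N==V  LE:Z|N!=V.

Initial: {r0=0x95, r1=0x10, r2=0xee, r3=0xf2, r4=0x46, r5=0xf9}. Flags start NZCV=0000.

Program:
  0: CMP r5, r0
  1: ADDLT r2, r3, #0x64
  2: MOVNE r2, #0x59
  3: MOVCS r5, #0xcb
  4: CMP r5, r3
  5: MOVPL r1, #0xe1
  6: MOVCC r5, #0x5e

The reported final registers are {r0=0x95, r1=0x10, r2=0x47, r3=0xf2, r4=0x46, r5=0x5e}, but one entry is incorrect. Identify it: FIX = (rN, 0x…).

FIX = (r2, 0x59)

[0] flags=0010 → (cmp)
[1] flags=0010 LT?F → skip
[2] flags=0010 NE?T → r2=0x59
[3] flags=0010 CS?T → r5=0xcb
[4] flags=1000 → (cmp)
[5] flags=1000 PL?F → skip
[6] flags=1000 CC?T → r5=0x5e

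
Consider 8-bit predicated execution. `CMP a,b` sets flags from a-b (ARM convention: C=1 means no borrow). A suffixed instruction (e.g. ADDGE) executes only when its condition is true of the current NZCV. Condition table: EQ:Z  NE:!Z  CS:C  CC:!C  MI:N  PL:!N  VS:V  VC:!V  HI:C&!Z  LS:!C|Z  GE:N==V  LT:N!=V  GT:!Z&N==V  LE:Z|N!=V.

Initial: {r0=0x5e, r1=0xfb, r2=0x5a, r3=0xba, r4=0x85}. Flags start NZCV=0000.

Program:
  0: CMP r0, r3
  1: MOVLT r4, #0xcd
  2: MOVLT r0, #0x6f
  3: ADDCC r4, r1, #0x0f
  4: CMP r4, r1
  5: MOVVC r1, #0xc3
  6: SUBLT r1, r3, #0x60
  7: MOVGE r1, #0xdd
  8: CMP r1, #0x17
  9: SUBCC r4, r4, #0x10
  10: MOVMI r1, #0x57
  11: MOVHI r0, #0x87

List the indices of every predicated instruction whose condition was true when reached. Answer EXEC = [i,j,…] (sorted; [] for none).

EXEC = [3,5,7,10,11]

0: ✓ CMP  NZCV=1001
1: · MOVLT
2: · MOVLT
3: ✓ ADDCC  r4←0x0a
4: ✓ CMP  NZCV=0000
5: ✓ MOVVC  r1←0xc3
6: · SUBLT
7: ✓ MOVGE  r1←0xdd
8: ✓ CMP  NZCV=1010
9: · SUBCC
10: ✓ MOVMI  r1←0x57
11: ✓ MOVHI  r0←0x87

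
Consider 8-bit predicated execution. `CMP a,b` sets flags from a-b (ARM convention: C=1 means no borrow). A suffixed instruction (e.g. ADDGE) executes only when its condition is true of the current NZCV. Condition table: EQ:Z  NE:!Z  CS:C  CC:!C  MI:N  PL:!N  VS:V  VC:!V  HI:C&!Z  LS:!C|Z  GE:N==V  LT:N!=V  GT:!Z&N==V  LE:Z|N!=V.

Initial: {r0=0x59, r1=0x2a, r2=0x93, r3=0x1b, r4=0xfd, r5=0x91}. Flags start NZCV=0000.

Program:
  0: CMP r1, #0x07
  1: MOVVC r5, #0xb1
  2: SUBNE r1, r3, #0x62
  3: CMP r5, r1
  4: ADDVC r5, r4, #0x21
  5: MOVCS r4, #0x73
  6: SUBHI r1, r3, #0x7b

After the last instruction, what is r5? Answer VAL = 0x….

0: ✓ CMP  NZCV=0010
1: ✓ MOVVC  r5←0xb1
2: ✓ SUBNE  r1←0xb9
3: ✓ CMP  NZCV=1000
4: ✓ ADDVC  r5←0x1e
5: · MOVCS
6: · SUBHI

VAL = 0x1e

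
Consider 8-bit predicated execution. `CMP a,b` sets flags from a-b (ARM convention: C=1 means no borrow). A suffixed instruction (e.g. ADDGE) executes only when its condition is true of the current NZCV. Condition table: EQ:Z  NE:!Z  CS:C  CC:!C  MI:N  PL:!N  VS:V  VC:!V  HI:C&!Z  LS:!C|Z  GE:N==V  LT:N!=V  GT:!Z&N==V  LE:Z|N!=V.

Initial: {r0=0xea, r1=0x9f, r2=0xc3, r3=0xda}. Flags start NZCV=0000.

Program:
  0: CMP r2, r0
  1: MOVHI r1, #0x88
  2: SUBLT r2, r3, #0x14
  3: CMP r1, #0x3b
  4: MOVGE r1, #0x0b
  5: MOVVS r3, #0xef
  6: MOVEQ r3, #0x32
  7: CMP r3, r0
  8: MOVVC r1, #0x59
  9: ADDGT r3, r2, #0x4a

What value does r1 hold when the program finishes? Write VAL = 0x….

[0] flags=1000 → (cmp)
[1] flags=1000 HI?F → skip
[2] flags=1000 LT?T → r2=0xc6
[3] flags=0011 → (cmp)
[4] flags=0011 GE?F → skip
[5] flags=0011 VS?T → r3=0xef
[6] flags=0011 EQ?F → skip
[7] flags=0010 → (cmp)
[8] flags=0010 VC?T → r1=0x59
[9] flags=0010 GT?T → r3=0x10

VAL = 0x59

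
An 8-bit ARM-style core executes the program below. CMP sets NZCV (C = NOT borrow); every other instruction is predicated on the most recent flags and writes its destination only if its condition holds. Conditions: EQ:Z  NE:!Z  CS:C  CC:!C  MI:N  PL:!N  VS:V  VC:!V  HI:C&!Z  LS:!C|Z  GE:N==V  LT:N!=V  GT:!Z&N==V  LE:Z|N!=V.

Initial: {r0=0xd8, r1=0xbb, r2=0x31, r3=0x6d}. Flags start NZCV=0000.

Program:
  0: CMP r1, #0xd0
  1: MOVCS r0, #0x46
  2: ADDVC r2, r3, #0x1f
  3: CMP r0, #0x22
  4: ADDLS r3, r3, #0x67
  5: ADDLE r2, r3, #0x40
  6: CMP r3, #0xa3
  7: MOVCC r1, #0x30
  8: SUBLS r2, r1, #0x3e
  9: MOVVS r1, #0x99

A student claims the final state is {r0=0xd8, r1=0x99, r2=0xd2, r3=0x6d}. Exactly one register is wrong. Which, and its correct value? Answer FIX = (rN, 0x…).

FIX = (r2, 0xf2)

0: ✓ CMP  NZCV=1000
1: · MOVCS
2: ✓ ADDVC  r2←0x8c
3: ✓ CMP  NZCV=1010
4: · ADDLS
5: ✓ ADDLE  r2←0xad
6: ✓ CMP  NZCV=1001
7: ✓ MOVCC  r1←0x30
8: ✓ SUBLS  r2←0xf2
9: ✓ MOVVS  r1←0x99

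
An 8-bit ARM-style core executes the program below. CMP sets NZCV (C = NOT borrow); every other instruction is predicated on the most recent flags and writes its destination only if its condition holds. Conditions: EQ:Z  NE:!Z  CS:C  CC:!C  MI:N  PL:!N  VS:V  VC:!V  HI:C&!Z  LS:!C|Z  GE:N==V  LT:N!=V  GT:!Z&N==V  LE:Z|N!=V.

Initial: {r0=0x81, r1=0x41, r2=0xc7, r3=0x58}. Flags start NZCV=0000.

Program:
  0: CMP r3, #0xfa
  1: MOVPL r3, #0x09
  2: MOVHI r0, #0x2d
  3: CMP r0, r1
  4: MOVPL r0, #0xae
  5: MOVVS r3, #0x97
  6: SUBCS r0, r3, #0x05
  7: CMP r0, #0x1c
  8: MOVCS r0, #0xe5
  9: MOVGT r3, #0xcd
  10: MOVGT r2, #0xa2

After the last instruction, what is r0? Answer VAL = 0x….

0: ✓ CMP  NZCV=0000
1: ✓ MOVPL  r3←0x09
2: · MOVHI
3: ✓ CMP  NZCV=0011
4: ✓ MOVPL  r0←0xae
5: ✓ MOVVS  r3←0x97
6: ✓ SUBCS  r0←0x92
7: ✓ CMP  NZCV=0011
8: ✓ MOVCS  r0←0xe5
9: · MOVGT
10: · MOVGT

VAL = 0xe5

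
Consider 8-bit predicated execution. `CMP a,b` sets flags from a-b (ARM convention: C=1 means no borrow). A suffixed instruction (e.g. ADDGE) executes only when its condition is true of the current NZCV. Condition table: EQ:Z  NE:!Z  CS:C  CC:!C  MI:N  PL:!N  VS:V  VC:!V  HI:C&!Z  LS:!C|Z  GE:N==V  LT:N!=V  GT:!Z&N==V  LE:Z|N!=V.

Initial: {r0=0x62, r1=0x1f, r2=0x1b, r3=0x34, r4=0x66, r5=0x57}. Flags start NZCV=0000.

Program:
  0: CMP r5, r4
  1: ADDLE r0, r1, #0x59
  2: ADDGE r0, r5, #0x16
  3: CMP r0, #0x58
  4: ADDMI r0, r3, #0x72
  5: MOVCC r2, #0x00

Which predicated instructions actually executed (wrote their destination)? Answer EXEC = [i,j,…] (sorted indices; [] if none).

[0] flags=1000 → (cmp)
[1] flags=1000 LE?T → r0=0x78
[2] flags=1000 GE?F → skip
[3] flags=0010 → (cmp)
[4] flags=0010 MI?F → skip
[5] flags=0010 CC?F → skip

EXEC = [1]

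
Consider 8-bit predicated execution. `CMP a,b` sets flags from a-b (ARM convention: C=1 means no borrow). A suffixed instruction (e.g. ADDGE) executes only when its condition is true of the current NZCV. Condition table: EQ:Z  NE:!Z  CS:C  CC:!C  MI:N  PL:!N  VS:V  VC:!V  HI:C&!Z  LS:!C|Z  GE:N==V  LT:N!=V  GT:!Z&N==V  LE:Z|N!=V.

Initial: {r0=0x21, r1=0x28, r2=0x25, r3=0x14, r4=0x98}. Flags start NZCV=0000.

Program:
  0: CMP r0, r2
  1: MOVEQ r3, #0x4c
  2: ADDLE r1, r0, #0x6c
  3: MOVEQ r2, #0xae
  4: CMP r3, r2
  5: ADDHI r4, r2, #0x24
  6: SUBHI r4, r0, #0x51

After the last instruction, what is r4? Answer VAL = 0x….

[0] flags=1000 → (cmp)
[1] flags=1000 EQ?F → skip
[2] flags=1000 LE?T → r1=0x8d
[3] flags=1000 EQ?F → skip
[4] flags=1000 → (cmp)
[5] flags=1000 HI?F → skip
[6] flags=1000 HI?F → skip

VAL = 0x98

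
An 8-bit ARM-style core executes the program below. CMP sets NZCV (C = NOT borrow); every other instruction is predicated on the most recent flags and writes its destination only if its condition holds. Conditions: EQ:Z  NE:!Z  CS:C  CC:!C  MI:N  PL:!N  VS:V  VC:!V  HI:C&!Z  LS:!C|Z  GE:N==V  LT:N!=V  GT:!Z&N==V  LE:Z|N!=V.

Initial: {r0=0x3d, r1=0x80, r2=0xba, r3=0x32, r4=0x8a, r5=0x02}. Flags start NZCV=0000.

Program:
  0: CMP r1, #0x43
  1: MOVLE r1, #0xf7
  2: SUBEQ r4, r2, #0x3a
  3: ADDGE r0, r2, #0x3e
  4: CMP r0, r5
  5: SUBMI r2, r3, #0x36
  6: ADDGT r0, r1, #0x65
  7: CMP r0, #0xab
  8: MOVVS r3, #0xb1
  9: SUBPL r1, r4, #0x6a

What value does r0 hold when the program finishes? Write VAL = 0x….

VAL = 0x5c

0: ✓ CMP  NZCV=0011
1: ✓ MOVLE  r1←0xf7
2: · SUBEQ
3: · ADDGE
4: ✓ CMP  NZCV=0010
5: · SUBMI
6: ✓ ADDGT  r0←0x5c
7: ✓ CMP  NZCV=1001
8: ✓ MOVVS  r3←0xb1
9: · SUBPL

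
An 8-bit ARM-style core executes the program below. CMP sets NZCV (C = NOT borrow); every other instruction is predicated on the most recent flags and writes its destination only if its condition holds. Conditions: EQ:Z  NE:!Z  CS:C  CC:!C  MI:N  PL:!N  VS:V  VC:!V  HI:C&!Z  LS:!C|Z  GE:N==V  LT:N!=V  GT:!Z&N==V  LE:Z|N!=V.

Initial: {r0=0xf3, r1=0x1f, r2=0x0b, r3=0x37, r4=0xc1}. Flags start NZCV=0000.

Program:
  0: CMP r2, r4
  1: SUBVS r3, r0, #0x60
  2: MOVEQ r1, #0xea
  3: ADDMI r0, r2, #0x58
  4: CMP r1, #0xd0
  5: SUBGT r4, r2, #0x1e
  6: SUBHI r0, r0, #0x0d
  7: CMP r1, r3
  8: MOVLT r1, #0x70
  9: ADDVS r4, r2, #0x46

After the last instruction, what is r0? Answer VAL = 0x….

VAL = 0xf3

0: ✓ CMP  NZCV=0000
1: · SUBVS
2: · MOVEQ
3: · ADDMI
4: ✓ CMP  NZCV=0000
5: ✓ SUBGT  r4←0xed
6: · SUBHI
7: ✓ CMP  NZCV=1000
8: ✓ MOVLT  r1←0x70
9: · ADDVS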